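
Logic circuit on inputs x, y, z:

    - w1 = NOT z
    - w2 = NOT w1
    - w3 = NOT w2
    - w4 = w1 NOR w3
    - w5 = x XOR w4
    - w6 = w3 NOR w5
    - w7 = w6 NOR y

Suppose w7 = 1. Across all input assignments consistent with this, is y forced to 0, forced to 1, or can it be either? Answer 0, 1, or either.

0

w7 = w6 NOR y must be 1, so both w6 = 0 and y = 0.
Every assignment with w7 = 1 has y = 0; there are 3 such assignment(s).
  x=0, y=0, z=0
  x=0, y=0, z=1
  x=1, y=0, z=0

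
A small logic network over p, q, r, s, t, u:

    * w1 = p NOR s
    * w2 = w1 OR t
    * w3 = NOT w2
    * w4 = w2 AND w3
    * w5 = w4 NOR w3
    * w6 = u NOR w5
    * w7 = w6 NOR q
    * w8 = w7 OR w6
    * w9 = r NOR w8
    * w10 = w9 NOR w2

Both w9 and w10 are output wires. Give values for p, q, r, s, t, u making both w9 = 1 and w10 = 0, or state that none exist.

p=1, q=1, r=0, s=1, t=1, u=0

Check with p=1, q=1, r=0, s=1, t=1, u=0:
w1 = p NOR s = 1 NOR 1 = 0
w2 = w1 OR t = 0 OR 1 = 1
w3 = NOT w2 = NOT 1 = 0
w4 = w2 AND w3 = 1 AND 0 = 0
w5 = w4 NOR w3 = 0 NOR 0 = 1
w6 = u NOR w5 = 0 NOR 1 = 0
w7 = w6 NOR q = 0 NOR 1 = 0
w8 = w7 OR w6 = 0 OR 0 = 0
w9 = r NOR w8 = 0 NOR 0 = 1
w10 = w9 NOR w2 = 1 NOR 1 = 0
So w9 = 1 and w10 = 0.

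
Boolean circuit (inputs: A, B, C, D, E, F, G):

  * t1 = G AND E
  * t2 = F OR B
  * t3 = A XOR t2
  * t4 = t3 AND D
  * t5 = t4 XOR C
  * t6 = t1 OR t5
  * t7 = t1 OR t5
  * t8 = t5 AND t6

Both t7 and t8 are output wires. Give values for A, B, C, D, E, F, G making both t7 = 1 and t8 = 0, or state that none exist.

A=1 B=1 C=0 D=1 E=1 F=0 G=1

Check with A=1 B=1 C=0 D=1 E=1 F=0 G=1:
t1 = G AND E = 1 AND 1 = 1
t2 = F OR B = 0 OR 1 = 1
t3 = A XOR t2 = 1 XOR 1 = 0
t4 = t3 AND D = 0 AND 1 = 0
t5 = t4 XOR C = 0 XOR 0 = 0
t6 = t1 OR t5 = 1 OR 0 = 1
t7 = t1 OR t5 = 1 OR 0 = 1
t8 = t5 AND t6 = 0 AND 1 = 0
So t7 = 1 and t8 = 0.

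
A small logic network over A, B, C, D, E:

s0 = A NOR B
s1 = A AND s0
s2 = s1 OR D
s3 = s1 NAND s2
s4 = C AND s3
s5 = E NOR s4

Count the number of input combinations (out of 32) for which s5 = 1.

8

s5 = E NOR s4 must be 1, so both E = 0 and s4 = 0.
s4 = C AND s3 must be 0, so at least one of C, s3 is 0.
Enumerating the 32 input combinations, 8 give s5 = 1 and 24 give s5 = 0.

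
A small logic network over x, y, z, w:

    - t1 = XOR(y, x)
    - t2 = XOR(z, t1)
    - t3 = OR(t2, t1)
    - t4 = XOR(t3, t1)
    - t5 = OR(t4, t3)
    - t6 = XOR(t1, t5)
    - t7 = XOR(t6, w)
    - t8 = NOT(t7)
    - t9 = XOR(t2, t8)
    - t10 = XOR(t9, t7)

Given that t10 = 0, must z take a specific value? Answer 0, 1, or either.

either

Both values of z occur among assignments with t10 = 0:
  z=0: x=0, y=1, z=0, w=0
  z=1: x=0, y=0, z=1, w=0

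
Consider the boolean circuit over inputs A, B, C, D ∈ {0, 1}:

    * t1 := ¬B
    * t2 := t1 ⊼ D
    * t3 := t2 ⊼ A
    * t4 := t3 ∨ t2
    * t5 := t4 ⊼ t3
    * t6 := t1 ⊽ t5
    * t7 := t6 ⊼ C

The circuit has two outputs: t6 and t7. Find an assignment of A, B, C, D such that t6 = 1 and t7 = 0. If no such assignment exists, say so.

Check with A=0 B=1 C=1 D=1:
t1 = ¬B = ¬1 = 0
t2 = t1 ⊼ D = 0 ⊼ 1 = 1
t3 = t2 ⊼ A = 1 ⊼ 0 = 1
t4 = t3 ∨ t2 = 1 ∨ 1 = 1
t5 = t4 ⊼ t3 = 1 ⊼ 1 = 0
t6 = t1 ⊽ t5 = 0 ⊽ 0 = 1
t7 = t6 ⊼ C = 1 ⊼ 1 = 0
So t6 = 1 and t7 = 0.

A=0 B=1 C=1 D=1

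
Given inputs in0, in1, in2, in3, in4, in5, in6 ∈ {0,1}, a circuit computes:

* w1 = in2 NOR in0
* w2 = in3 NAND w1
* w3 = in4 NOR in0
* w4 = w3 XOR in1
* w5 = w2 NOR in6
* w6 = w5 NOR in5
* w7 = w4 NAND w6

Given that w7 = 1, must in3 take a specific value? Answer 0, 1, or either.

Both values of in3 occur among assignments with w7 = 1:
  in3=0: in0=0, in1=0, in2=0, in3=0, in4=0, in5=1, in6=0
  in3=1: in0=0, in1=0, in2=0, in3=1, in4=0, in5=0, in6=0

either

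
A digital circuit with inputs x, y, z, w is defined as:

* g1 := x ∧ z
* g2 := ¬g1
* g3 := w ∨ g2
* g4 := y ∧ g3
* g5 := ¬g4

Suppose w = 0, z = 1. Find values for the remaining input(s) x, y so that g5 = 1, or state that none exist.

x=1 y=0

Check with w = 0, z = 1 and x=1, y=0:
g1 = x ∧ z = 1 ∧ 1 = 1
g2 = ¬g1 = ¬1 = 0
g3 = w ∨ g2 = 0 ∨ 0 = 0
g4 = y ∧ g3 = 0 ∧ 0 = 0
g5 = ¬g4 = ¬0 = 1
So g5 = 1.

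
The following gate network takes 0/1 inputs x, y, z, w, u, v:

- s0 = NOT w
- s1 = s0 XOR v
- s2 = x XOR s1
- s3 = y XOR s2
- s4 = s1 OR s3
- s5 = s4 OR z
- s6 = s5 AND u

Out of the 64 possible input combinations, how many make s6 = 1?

s6 = s5 AND u must be 1, so both s5 = 1 and u = 1.
s5 = s4 OR z must be 1, so at least one of s4, z is 1.
Enumerating the 64 input combinations, 28 give s6 = 1 and 36 give s6 = 0.

28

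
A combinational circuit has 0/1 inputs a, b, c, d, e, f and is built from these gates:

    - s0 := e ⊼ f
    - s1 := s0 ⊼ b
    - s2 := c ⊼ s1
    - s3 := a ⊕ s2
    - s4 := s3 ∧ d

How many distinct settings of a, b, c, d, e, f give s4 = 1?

16

s4 = s3 ∧ d must be 1, so both s3 = 1 and d = 1.
s3 = a ⊕ s2 must be 1, so a and s2 differ.
Enumerating the 64 input combinations, 16 give s4 = 1 and 48 give s4 = 0.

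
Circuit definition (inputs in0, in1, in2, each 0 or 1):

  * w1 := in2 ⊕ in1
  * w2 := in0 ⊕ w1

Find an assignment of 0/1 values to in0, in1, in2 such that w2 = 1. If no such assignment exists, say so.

Check with in0=0, in1=1, in2=0:
w1 = in2 ⊕ in1 = 0 ⊕ 1 = 1
w2 = in0 ⊕ w1 = 0 ⊕ 1 = 1
So w2 = 1 as required.

in0=0, in1=1, in2=0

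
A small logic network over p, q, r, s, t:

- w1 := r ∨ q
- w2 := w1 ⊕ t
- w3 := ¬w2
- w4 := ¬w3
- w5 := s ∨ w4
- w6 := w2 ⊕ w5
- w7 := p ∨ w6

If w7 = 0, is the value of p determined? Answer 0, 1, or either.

w7 = p ∨ w6 must be 0, so both p = 0 and w6 = 0.
Every assignment with w7 = 0 has p = 0; there are 12 such assignment(s).

0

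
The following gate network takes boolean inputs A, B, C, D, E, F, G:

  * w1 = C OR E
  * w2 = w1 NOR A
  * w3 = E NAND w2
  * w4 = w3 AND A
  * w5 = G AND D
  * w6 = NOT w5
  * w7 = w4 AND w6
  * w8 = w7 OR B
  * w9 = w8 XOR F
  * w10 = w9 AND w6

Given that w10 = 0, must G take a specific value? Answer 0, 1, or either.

Both values of G occur among assignments with w10 = 0:
  G=0: A=0, B=0, C=0, D=0, E=0, F=0, G=0
  G=1: A=0, B=0, C=0, D=0, E=0, F=0, G=1

either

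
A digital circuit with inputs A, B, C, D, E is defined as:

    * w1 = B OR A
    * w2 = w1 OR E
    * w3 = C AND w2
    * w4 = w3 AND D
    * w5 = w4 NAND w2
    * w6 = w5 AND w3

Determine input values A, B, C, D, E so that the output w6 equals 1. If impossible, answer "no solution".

A=0, B=1, C=1, D=0, E=0

w6 = w5 AND w3 must be 1, so both w5 = 1 and w3 = 1.
w5 = w4 NAND w2 must be 1, so at least one of w4, w2 is 0.
w3 = C AND w2 must be 1, so both C = 1 and w2 = 1.
Check with A=0, B=1, C=1, D=0, E=0:
w1 = B OR A = 1 OR 0 = 1
w2 = w1 OR E = 1 OR 0 = 1
w3 = C AND w2 = 1 AND 1 = 1
w4 = w3 AND D = 1 AND 0 = 0
w5 = w4 NAND w2 = 0 NAND 1 = 1
w6 = w5 AND w3 = 1 AND 1 = 1
So w6 = 1 as required.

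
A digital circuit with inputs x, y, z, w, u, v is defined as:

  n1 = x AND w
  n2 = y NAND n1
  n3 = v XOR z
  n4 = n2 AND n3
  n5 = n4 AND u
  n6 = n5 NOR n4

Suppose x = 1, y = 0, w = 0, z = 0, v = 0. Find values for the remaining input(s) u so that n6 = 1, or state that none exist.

u=1

Check with x = 1, y = 0, w = 0, z = 0, v = 0 and u=1:
n1 = x AND w = 1 AND 0 = 0
n2 = y NAND n1 = 0 NAND 0 = 1
n3 = v XOR z = 0 XOR 0 = 0
n4 = n2 AND n3 = 1 AND 0 = 0
n5 = n4 AND u = 0 AND 1 = 0
n6 = n5 NOR n4 = 0 NOR 0 = 1
So n6 = 1.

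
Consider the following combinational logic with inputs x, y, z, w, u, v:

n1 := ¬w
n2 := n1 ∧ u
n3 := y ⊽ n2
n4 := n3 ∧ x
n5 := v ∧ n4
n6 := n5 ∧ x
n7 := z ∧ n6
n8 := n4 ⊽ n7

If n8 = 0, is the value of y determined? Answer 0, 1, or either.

n8 = n4 ⊽ n7 must be 0, so at least one of n4, n7 is 1.
Every assignment with n8 = 0 has y = 0; there are 12 such assignment(s).

0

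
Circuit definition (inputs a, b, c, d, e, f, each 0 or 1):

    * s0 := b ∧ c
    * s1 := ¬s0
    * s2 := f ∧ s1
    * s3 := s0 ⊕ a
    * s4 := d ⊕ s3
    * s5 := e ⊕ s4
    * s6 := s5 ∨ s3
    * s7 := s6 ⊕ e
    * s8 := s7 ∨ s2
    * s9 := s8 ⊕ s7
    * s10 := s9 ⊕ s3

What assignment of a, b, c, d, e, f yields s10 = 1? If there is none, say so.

s10 = s9 ⊕ s3 must be 1, so s9 and s3 differ.
Check with a=1, b=0, c=1, d=1, e=1, f=0:
s0 = b ∧ c = 0 ∧ 1 = 0
s1 = ¬s0 = ¬0 = 1
s2 = f ∧ s1 = 0 ∧ 1 = 0
s3 = s0 ⊕ a = 0 ⊕ 1 = 1
s4 = d ⊕ s3 = 1 ⊕ 1 = 0
s5 = e ⊕ s4 = 1 ⊕ 0 = 1
s6 = s5 ∨ s3 = 1 ∨ 1 = 1
s7 = s6 ⊕ e = 1 ⊕ 1 = 0
s8 = s7 ∨ s2 = 0 ∨ 0 = 0
s9 = s8 ⊕ s7 = 0 ⊕ 0 = 0
s10 = s9 ⊕ s3 = 0 ⊕ 1 = 1
So s10 = 1 as required.

a=1, b=0, c=1, d=1, e=1, f=0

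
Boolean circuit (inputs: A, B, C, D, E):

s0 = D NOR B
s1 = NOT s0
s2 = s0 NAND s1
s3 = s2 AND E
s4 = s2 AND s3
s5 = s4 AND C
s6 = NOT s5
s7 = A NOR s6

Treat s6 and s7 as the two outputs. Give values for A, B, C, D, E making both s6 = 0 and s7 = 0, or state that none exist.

Check with A=1, B=0, C=1, D=0, E=1:
s0 = D NOR B = 0 NOR 0 = 1
s1 = NOT s0 = NOT 1 = 0
s2 = s0 NAND s1 = 1 NAND 0 = 1
s3 = s2 AND E = 1 AND 1 = 1
s4 = s2 AND s3 = 1 AND 1 = 1
s5 = s4 AND C = 1 AND 1 = 1
s6 = NOT s5 = NOT 1 = 0
s7 = A NOR s6 = 1 NOR 0 = 0
So s6 = 0 and s7 = 0.

A=1, B=0, C=1, D=0, E=1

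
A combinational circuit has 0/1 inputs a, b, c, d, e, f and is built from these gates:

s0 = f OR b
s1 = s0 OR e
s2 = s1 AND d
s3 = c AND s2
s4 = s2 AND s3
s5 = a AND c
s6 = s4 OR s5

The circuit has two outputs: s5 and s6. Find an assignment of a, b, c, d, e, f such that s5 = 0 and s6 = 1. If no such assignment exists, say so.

a=0, b=1, c=1, d=1, e=1, f=0

Check with a=0, b=1, c=1, d=1, e=1, f=0:
s0 = f OR b = 0 OR 1 = 1
s1 = s0 OR e = 1 OR 1 = 1
s2 = s1 AND d = 1 AND 1 = 1
s3 = c AND s2 = 1 AND 1 = 1
s4 = s2 AND s3 = 1 AND 1 = 1
s5 = a AND c = 0 AND 1 = 0
s6 = s4 OR s5 = 1 OR 0 = 1
So s5 = 0 and s6 = 1.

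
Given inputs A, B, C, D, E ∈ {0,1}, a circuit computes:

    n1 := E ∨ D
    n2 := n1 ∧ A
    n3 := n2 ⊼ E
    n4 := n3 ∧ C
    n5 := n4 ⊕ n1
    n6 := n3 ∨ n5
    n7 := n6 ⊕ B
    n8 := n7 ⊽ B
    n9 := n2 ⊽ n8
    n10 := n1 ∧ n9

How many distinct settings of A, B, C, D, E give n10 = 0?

20

n10 = n1 ∧ n9 must be 0, so at least one of n1, n9 is 0.
Enumerating the 32 input combinations, 20 give n10 = 0 and 12 give n10 = 1.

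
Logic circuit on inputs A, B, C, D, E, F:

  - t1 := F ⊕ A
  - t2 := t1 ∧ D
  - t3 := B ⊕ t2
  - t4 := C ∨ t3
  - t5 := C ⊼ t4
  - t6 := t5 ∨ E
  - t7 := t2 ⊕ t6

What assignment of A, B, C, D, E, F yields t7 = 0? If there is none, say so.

Check with A=1, B=0, C=0, D=1, E=1, F=0:
t1 = F ⊕ A = 0 ⊕ 1 = 1
t2 = t1 ∧ D = 1 ∧ 1 = 1
t3 = B ⊕ t2 = 0 ⊕ 1 = 1
t4 = C ∨ t3 = 0 ∨ 1 = 1
t5 = C ⊼ t4 = 0 ⊼ 1 = 1
t6 = t5 ∨ E = 1 ∨ 1 = 1
t7 = t2 ⊕ t6 = 1 ⊕ 1 = 0
So t7 = 0 as required.

A=1, B=0, C=0, D=1, E=1, F=0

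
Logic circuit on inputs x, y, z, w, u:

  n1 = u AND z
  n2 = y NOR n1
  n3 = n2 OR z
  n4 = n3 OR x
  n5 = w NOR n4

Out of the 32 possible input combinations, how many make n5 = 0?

30

n5 = w NOR n4 must be 0, so at least one of w, n4 is 1.
Enumerating the 32 input combinations, 30 give n5 = 0 and 2 give n5 = 1.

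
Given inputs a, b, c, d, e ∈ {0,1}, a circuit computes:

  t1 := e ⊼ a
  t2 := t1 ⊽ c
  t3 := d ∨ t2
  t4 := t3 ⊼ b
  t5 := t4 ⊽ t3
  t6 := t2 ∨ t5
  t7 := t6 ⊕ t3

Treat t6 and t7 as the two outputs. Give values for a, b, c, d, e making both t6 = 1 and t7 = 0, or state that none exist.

a=1 b=1 c=0 d=0 e=1

Check with a=1 b=1 c=0 d=0 e=1:
t1 = e ⊼ a = 1 ⊼ 1 = 0
t2 = t1 ⊽ c = 0 ⊽ 0 = 1
t3 = d ∨ t2 = 0 ∨ 1 = 1
t4 = t3 ⊼ b = 1 ⊼ 1 = 0
t5 = t4 ⊽ t3 = 0 ⊽ 1 = 0
t6 = t2 ∨ t5 = 1 ∨ 0 = 1
t7 = t6 ⊕ t3 = 1 ⊕ 1 = 0
So t6 = 1 and t7 = 0.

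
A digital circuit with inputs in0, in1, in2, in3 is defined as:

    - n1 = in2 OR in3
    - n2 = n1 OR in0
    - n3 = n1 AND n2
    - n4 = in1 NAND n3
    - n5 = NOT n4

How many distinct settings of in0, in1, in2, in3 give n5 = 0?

10

n5 = NOT n4 must be 0, so n4 = 1.
n4 = in1 NAND n3 must be 1, so at least one of in1, n3 is 0.
Enumerating the 16 input combinations, 10 give n5 = 0 and 6 give n5 = 1.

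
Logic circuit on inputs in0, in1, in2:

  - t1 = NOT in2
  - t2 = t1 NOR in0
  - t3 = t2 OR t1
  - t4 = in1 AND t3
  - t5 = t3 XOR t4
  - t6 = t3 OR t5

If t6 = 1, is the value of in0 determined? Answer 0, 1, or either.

Both values of in0 occur among assignments with t6 = 1:
  in0=0: in0=0, in1=0, in2=0
  in0=1: in0=1, in1=0, in2=0

either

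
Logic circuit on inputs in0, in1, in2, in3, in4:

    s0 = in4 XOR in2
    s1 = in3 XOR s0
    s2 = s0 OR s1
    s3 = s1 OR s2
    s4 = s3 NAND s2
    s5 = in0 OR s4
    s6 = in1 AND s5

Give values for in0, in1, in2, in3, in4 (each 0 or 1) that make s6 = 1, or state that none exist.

s6 = in1 AND s5 must be 1, so both in1 = 1 and s5 = 1.
s5 = in0 OR s4 must be 1, so at least one of in0, s4 is 1.
Check with in0=1, in1=1, in2=1, in3=1, in4=0:
s0 = in4 XOR in2 = 0 XOR 1 = 1
s1 = in3 XOR s0 = 1 XOR 1 = 0
s2 = s0 OR s1 = 1 OR 0 = 1
s3 = s1 OR s2 = 0 OR 1 = 1
s4 = s3 NAND s2 = 1 NAND 1 = 0
s5 = in0 OR s4 = 1 OR 0 = 1
s6 = in1 AND s5 = 1 AND 1 = 1
So s6 = 1 as required.

in0=1, in1=1, in2=1, in3=1, in4=0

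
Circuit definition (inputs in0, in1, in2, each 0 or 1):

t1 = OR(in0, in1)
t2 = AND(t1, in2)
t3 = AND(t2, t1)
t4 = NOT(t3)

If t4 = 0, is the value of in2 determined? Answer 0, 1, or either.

1

t4 = NOT(t3) must be 0, so t3 = 1.
Every assignment with t4 = 0 has in2 = 1; there are 3 such assignment(s).
  in0=0, in1=1, in2=1
  in0=1, in1=0, in2=1
  in0=1, in1=1, in2=1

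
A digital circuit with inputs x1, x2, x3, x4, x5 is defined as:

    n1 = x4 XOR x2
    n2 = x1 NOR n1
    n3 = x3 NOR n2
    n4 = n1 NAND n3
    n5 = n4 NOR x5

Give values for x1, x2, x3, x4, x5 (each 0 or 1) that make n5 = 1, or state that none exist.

Check with x1=0, x2=0, x3=0, x4=1, x5=0:
n1 = x4 XOR x2 = 1 XOR 0 = 1
n2 = x1 NOR n1 = 0 NOR 1 = 0
n3 = x3 NOR n2 = 0 NOR 0 = 1
n4 = n1 NAND n3 = 1 NAND 1 = 0
n5 = n4 NOR x5 = 0 NOR 0 = 1
So n5 = 1 as required.

x1=0, x2=0, x3=0, x4=1, x5=0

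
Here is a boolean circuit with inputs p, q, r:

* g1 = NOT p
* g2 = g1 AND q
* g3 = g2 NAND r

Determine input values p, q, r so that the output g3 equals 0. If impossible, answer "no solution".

g3 = g2 NAND r must be 0, so both g2 = 1 and r = 1.
Check with p=0, q=1, r=1:
g1 = NOT p = NOT 0 = 1
g2 = g1 AND q = 1 AND 1 = 1
g3 = g2 NAND r = 1 NAND 1 = 0
So g3 = 0 as required.

p=0, q=1, r=1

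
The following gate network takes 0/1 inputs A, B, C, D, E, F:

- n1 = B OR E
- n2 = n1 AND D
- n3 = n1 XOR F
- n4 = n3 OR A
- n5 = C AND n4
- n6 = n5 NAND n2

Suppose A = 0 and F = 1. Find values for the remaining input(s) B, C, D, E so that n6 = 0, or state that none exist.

With A = 0 and F = 1 fixed, none of the 16 settings of B, C, D, E give n6 = 0.
For example, with B=1, C=1, D=1, E=0:
n1 = B OR E = 1 OR 0 = 1
n2 = n1 AND D = 1 AND 1 = 1
n3 = n1 XOR F = 1 XOR 1 = 0
n4 = n3 OR A = 0 OR 0 = 0
n5 = C AND n4 = 1 AND 0 = 0
n6 = n5 NAND n2 = 0 NAND 1 = 1
giving n6 = 1 ≠ 0.

no solution exists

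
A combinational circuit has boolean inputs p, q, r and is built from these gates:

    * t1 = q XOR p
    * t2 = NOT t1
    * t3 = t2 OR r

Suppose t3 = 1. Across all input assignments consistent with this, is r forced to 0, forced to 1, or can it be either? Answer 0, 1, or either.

either

Both values of r occur among assignments with t3 = 1:
  r=0: p=0, q=0, r=0
  r=1: p=0, q=0, r=1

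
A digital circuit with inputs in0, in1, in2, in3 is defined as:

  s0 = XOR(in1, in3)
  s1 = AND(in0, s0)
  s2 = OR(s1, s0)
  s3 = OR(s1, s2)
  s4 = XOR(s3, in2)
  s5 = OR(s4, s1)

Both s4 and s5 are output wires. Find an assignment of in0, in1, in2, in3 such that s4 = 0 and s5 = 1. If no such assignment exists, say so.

Check with in0=1, in1=0, in2=1, in3=1:
s0 = XOR(in1, in3) = XOR(0, 1) = 1
s1 = AND(in0, s0) = AND(1, 1) = 1
s2 = OR(s1, s0) = OR(1, 1) = 1
s3 = OR(s1, s2) = OR(1, 1) = 1
s4 = XOR(s3, in2) = XOR(1, 1) = 0
s5 = OR(s4, s1) = OR(0, 1) = 1
So s4 = 0 and s5 = 1.

in0=1, in1=0, in2=1, in3=1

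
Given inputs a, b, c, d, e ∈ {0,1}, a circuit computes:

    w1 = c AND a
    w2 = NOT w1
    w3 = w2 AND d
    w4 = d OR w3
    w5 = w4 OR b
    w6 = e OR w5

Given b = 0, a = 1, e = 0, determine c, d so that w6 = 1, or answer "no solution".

Check with b = 0, a = 1, e = 0 and c=1, d=1:
w1 = c AND a = 1 AND 1 = 1
w2 = NOT w1 = NOT 1 = 0
w3 = w2 AND d = 0 AND 1 = 0
w4 = d OR w3 = 1 OR 0 = 1
w5 = w4 OR b = 1 OR 0 = 1
w6 = e OR w5 = 0 OR 1 = 1
So w6 = 1.

c=1 d=1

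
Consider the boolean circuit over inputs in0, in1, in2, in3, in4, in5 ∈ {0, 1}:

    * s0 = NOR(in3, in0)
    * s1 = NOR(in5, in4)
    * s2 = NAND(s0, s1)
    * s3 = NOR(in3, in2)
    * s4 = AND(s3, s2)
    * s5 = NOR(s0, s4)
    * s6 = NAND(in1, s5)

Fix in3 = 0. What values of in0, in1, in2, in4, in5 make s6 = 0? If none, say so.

Check with in3 = 0 and in0=1, in1=1, in2=1, in4=1, in5=1:
s0 = NOR(in3, in0) = NOR(0, 1) = 0
s1 = NOR(in5, in4) = NOR(1, 1) = 0
s2 = NAND(s0, s1) = NAND(0, 0) = 1
s3 = NOR(in3, in2) = NOR(0, 1) = 0
s4 = AND(s3, s2) = AND(0, 1) = 0
s5 = NOR(s0, s4) = NOR(0, 0) = 1
s6 = NAND(in1, s5) = NAND(1, 1) = 0
So s6 = 0.

in0=1, in1=1, in2=1, in4=1, in5=1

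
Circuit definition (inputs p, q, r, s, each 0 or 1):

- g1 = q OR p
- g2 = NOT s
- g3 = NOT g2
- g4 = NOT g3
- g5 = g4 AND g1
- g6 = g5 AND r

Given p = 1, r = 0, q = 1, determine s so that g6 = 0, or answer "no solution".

g6 = g5 AND r must be 0, so at least one of g5, r is 0.
Check with p = 1, r = 0, q = 1 and s=0:
g1 = q OR p = 1 OR 1 = 1
g2 = NOT s = NOT 0 = 1
g3 = NOT g2 = NOT 1 = 0
g4 = NOT g3 = NOT 0 = 1
g5 = g4 AND g1 = 1 AND 1 = 1
g6 = g5 AND r = 1 AND 0 = 0
So g6 = 0.

s=0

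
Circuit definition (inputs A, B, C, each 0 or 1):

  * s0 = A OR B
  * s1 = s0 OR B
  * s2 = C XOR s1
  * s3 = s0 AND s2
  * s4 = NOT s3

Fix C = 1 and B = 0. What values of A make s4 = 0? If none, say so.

With C = 1 and B = 0 fixed, none of the 2 settings of A give s4 = 0.
For example, with A=0:
s0 = A OR B = 0 OR 0 = 0
s1 = s0 OR B = 0 OR 0 = 0
s2 = C XOR s1 = 1 XOR 0 = 1
s3 = s0 AND s2 = 0 AND 1 = 0
s4 = NOT s3 = NOT 0 = 1
giving s4 = 1 ≠ 0.

no solution exists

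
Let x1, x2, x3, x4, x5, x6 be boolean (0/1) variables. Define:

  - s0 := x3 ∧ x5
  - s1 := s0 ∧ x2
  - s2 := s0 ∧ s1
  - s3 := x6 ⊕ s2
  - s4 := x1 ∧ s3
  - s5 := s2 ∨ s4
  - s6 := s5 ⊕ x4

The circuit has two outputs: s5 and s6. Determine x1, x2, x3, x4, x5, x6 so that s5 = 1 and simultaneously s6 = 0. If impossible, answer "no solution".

Check with x1=1, x2=1, x3=1, x4=1, x5=1, x6=0:
s0 = x3 ∧ x5 = 1 ∧ 1 = 1
s1 = s0 ∧ x2 = 1 ∧ 1 = 1
s2 = s0 ∧ s1 = 1 ∧ 1 = 1
s3 = x6 ⊕ s2 = 0 ⊕ 1 = 1
s4 = x1 ∧ s3 = 1 ∧ 1 = 1
s5 = s2 ∨ s4 = 1 ∨ 1 = 1
s6 = s5 ⊕ x4 = 1 ⊕ 1 = 0
So s5 = 1 and s6 = 0.

x1=1, x2=1, x3=1, x4=1, x5=1, x6=0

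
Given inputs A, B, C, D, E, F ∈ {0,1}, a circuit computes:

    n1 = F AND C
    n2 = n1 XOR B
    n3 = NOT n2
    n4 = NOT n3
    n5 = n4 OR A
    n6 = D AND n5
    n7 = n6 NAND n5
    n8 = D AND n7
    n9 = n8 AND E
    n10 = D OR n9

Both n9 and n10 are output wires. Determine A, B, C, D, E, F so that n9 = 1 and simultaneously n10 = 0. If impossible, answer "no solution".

no solution exists

Across all 64 input combinations, none give both n9 = 1 and n10 = 0.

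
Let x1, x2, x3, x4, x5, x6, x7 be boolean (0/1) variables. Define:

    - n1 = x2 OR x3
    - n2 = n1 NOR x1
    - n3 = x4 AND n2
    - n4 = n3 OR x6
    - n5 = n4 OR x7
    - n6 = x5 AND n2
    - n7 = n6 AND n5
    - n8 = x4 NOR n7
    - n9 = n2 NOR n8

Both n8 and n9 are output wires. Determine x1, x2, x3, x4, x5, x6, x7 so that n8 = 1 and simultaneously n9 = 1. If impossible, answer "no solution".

no solution exists

Across all 128 input combinations, none give both n8 = 1 and n9 = 1.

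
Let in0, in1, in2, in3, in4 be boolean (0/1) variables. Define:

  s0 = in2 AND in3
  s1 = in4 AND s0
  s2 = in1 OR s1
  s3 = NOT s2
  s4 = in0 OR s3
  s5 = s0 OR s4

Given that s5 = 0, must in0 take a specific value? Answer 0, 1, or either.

s5 = s0 OR s4 must be 0, so both s0 = 0 and s4 = 0.
s0 = in2 AND in3 must be 0, so at least one of in2, in3 is 0.
s4 = in0 OR s3 must be 0, so both in0 = 0 and s3 = 0.
Every assignment with s5 = 0 has in0 = 0; there are 6 such assignment(s).

0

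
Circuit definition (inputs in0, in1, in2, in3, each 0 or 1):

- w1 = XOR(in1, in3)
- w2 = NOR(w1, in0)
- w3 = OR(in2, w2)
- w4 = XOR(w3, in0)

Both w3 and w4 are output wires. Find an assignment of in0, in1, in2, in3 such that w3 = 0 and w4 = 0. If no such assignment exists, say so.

in0=0 in1=0 in2=0 in3=1

Check with in0=0 in1=0 in2=0 in3=1:
w1 = XOR(in1, in3) = XOR(0, 1) = 1
w2 = NOR(w1, in0) = NOR(1, 0) = 0
w3 = OR(in2, w2) = OR(0, 0) = 0
w4 = XOR(w3, in0) = XOR(0, 0) = 0
So w3 = 0 and w4 = 0.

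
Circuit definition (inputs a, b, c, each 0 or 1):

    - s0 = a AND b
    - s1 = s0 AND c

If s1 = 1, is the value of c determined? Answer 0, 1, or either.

1

s1 = s0 AND c must be 1, so both s0 = 1 and c = 1.
s0 = a AND b must be 1, so both a = 1 and b = 1.
Every assignment with s1 = 1 has c = 1; there are 1 such assignment(s).
  a=1, b=1, c=1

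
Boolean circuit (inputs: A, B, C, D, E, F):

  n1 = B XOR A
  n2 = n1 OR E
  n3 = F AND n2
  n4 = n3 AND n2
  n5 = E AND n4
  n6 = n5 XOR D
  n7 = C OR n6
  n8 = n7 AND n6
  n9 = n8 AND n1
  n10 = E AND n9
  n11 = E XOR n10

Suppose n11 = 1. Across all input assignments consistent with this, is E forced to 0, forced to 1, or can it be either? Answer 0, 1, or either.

n11 = E XOR n10 must be 1, so E and n10 differ.
Every assignment with n11 = 1 has E = 1; there are 24 such assignment(s).

1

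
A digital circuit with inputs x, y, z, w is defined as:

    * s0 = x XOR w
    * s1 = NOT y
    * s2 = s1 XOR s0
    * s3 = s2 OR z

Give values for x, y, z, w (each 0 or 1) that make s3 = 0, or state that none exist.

x=1, y=1, z=0, w=1

Check with x=1, y=1, z=0, w=1:
s0 = x XOR w = 1 XOR 1 = 0
s1 = NOT y = NOT 1 = 0
s2 = s1 XOR s0 = 0 XOR 0 = 0
s3 = s2 OR z = 0 OR 0 = 0
So s3 = 0 as required.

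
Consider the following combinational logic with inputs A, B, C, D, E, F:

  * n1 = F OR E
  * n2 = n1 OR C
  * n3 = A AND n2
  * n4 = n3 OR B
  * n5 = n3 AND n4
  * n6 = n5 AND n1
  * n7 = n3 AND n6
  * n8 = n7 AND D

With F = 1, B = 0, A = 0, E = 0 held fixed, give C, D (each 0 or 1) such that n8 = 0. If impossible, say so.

Check with F = 1, B = 0, A = 0, E = 0 and C=1, D=0:
n1 = F OR E = 1 OR 0 = 1
n2 = n1 OR C = 1 OR 1 = 1
n3 = A AND n2 = 0 AND 1 = 0
n4 = n3 OR B = 0 OR 0 = 0
n5 = n3 AND n4 = 0 AND 0 = 0
n6 = n5 AND n1 = 0 AND 1 = 0
n7 = n3 AND n6 = 0 AND 0 = 0
n8 = n7 AND D = 0 AND 0 = 0
So n8 = 0.

C=1, D=0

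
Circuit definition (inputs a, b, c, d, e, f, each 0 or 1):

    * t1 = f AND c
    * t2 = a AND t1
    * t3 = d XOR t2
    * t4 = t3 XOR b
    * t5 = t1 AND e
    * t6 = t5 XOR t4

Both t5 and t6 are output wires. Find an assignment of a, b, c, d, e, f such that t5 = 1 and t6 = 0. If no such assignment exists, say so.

a=1, b=1, c=1, d=1, e=1, f=1

Check with a=1, b=1, c=1, d=1, e=1, f=1:
t1 = f AND c = 1 AND 1 = 1
t2 = a AND t1 = 1 AND 1 = 1
t3 = d XOR t2 = 1 XOR 1 = 0
t4 = t3 XOR b = 0 XOR 1 = 1
t5 = t1 AND e = 1 AND 1 = 1
t6 = t5 XOR t4 = 1 XOR 1 = 0
So t5 = 1 and t6 = 0.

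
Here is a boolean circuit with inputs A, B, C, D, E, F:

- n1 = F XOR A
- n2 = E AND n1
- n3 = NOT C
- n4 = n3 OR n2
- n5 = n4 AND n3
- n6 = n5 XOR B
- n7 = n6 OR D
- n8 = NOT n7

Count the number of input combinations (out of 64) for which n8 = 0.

48

n8 = NOT n7 must be 0, so n7 = 1.
Enumerating the 64 input combinations, 48 give n8 = 0 and 16 give n8 = 1.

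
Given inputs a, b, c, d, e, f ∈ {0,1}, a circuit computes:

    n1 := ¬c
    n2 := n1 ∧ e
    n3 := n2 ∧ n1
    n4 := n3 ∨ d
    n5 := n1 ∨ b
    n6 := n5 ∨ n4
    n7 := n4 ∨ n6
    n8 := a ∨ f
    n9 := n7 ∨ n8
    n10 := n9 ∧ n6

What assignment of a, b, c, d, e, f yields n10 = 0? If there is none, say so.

a=1, b=0, c=1, d=0, e=0, f=0

n10 = n9 ∧ n6 must be 0, so at least one of n9, n6 is 0.
Check with a=1, b=0, c=1, d=0, e=0, f=0:
n1 = ¬c = ¬1 = 0
n2 = n1 ∧ e = 0 ∧ 0 = 0
n3 = n2 ∧ n1 = 0 ∧ 0 = 0
n4 = n3 ∨ d = 0 ∨ 0 = 0
n5 = n1 ∨ b = 0 ∨ 0 = 0
n6 = n5 ∨ n4 = 0 ∨ 0 = 0
n7 = n4 ∨ n6 = 0 ∨ 0 = 0
n8 = a ∨ f = 1 ∨ 0 = 1
n9 = n7 ∨ n8 = 0 ∨ 1 = 1
n10 = n9 ∧ n6 = 1 ∧ 0 = 0
So n10 = 0 as required.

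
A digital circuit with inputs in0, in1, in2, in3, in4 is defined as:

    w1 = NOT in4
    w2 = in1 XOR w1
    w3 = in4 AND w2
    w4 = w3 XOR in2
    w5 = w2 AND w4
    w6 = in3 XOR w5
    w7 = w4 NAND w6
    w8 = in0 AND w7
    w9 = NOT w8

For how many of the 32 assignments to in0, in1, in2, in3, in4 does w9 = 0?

w9 = NOT w8 must be 0, so w8 = 1.
w8 = in0 AND w7 must be 1, so both in0 = 1 and w7 = 1.
w7 = w4 NAND w6 must be 1, so at least one of w4, w6 is 0.
Enumerating the 32 input combinations, 12 give w9 = 0 and 20 give w9 = 1.

12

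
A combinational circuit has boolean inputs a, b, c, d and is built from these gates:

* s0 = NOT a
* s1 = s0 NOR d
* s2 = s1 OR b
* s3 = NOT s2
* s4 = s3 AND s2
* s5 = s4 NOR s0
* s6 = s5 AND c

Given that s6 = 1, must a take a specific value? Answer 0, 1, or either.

1

s6 = s5 AND c must be 1, so both s5 = 1 and c = 1.
s5 = s4 NOR s0 must be 1, so both s4 = 0 and s0 = 0.
s4 = s3 AND s2 must be 0, so at least one of s3, s2 is 0.
Every assignment with s6 = 1 has a = 1; there are 4 such assignment(s).
  a=1, b=0, c=1, d=0
  a=1, b=0, c=1, d=1
  a=1, b=1, c=1, d=0
  a=1, b=1, c=1, d=1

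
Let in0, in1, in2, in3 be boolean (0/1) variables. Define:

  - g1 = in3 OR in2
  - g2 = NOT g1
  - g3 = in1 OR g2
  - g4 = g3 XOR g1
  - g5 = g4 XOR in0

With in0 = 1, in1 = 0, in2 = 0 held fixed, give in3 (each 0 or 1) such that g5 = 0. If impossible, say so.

in3=0

Check with in0 = 1, in1 = 0, in2 = 0 and in3=0:
g1 = in3 OR in2 = 0 OR 0 = 0
g2 = NOT g1 = NOT 0 = 1
g3 = in1 OR g2 = 0 OR 1 = 1
g4 = g3 XOR g1 = 1 XOR 0 = 1
g5 = g4 XOR in0 = 1 XOR 1 = 0
So g5 = 0.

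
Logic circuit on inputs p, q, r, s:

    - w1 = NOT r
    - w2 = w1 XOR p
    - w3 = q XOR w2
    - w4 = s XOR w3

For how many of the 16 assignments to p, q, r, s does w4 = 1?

w4 = s XOR w3 must be 1, so s and w3 differ.
Enumerating the 16 input combinations, 8 give w4 = 1 and 8 give w4 = 0.

8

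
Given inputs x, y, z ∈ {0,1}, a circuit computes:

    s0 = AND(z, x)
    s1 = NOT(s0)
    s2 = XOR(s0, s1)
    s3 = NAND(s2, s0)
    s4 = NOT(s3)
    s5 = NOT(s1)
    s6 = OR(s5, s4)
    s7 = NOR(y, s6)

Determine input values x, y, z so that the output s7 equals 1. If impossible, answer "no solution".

s7 = NOR(y, s6) must be 1, so both y = 0 and s6 = 0.
s6 = OR(s5, s4) must be 0, so both s5 = 0 and s4 = 0.
s5 = NOT(s1) must be 0, so s1 = 1.
Check with x=0, y=0, z=1:
s0 = AND(z, x) = AND(1, 0) = 0
s1 = NOT(s0) = NOT 0 = 1
s2 = XOR(s0, s1) = XOR(0, 1) = 1
s3 = NAND(s2, s0) = NAND(1, 0) = 1
s4 = NOT(s3) = NOT 1 = 0
s5 = NOT(s1) = NOT 1 = 0
s6 = OR(s5, s4) = OR(0, 0) = 0
s7 = NOR(y, s6) = NOR(0, 0) = 1
So s7 = 1 as required.

x=0, y=0, z=1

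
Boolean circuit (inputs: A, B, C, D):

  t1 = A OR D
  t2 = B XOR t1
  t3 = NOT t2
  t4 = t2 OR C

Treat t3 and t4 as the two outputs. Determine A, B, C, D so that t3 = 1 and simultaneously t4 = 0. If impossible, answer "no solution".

Check with A=0 B=1 C=0 D=1:
t1 = A OR D = 0 OR 1 = 1
t2 = B XOR t1 = 1 XOR 1 = 0
t3 = NOT t2 = NOT 0 = 1
t4 = t2 OR C = 0 OR 0 = 0
So t3 = 1 and t4 = 0.

A=0 B=1 C=0 D=1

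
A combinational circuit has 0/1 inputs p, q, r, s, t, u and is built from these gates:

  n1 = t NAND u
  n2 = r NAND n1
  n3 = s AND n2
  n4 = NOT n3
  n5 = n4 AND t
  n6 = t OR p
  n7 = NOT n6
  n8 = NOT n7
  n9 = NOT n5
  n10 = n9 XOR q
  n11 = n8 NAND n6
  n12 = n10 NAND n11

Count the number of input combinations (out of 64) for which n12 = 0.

8

n12 = n10 NAND n11 must be 0, so both n10 = 1 and n11 = 1.
n10 = n9 XOR q must be 1, so n9 and q differ.
Enumerating the 64 input combinations, 8 give n12 = 0 and 56 give n12 = 1.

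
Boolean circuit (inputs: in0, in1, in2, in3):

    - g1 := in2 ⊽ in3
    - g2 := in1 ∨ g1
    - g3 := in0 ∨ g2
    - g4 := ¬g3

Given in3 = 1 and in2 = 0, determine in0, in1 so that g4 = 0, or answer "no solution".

in0=1, in1=1

Check with in3 = 1 and in2 = 0 and in0=1, in1=1:
g1 = in2 ⊽ in3 = 0 ⊽ 1 = 0
g2 = in1 ∨ g1 = 1 ∨ 0 = 1
g3 = in0 ∨ g2 = 1 ∨ 1 = 1
g4 = ¬g3 = ¬1 = 0
So g4 = 0.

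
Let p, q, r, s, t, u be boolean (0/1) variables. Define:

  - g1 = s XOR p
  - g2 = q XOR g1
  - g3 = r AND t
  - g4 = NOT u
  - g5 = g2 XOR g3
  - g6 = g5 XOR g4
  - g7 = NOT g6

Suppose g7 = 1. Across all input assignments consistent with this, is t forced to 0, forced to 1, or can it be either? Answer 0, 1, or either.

Both values of t occur among assignments with g7 = 1:
  t=0: p=0, q=0, r=0, s=0, t=0, u=1
  t=1: p=0, q=0, r=0, s=0, t=1, u=1

either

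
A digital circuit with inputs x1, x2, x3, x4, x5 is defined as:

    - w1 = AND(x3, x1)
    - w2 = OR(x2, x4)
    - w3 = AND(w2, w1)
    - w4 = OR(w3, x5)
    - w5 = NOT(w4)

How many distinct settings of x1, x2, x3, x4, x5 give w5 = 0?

19

w5 = NOT(w4) must be 0, so w4 = 1.
Enumerating the 32 input combinations, 19 give w5 = 0 and 13 give w5 = 1.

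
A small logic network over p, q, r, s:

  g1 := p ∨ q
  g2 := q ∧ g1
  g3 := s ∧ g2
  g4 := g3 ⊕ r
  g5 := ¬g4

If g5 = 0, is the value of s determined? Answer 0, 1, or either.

either

Both values of s occur among assignments with g5 = 0:
  s=0: p=0, q=0, r=1, s=0
  s=1: p=0, q=0, r=1, s=1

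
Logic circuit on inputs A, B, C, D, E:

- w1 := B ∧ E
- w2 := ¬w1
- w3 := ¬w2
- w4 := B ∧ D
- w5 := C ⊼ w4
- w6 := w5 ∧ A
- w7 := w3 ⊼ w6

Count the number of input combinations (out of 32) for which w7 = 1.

w7 = w3 ⊼ w6 must be 1, so at least one of w3, w6 is 0.
Enumerating the 32 input combinations, 29 give w7 = 1 and 3 give w7 = 0.

29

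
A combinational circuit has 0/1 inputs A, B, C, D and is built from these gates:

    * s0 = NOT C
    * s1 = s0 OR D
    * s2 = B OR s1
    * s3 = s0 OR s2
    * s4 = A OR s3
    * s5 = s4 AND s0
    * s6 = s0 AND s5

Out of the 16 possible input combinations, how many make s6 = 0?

s6 = s0 AND s5 must be 0, so at least one of s0, s5 is 0.
Enumerating the 16 input combinations, 8 give s6 = 0 and 8 give s6 = 1.

8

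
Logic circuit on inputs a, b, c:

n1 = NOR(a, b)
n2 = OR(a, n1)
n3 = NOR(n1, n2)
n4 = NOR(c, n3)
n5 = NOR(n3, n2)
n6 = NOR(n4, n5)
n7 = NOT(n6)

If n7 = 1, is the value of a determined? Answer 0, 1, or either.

either

Both values of a occur among assignments with n7 = 1:
  a=0: a=0, b=0, c=0
  a=1: a=1, b=0, c=0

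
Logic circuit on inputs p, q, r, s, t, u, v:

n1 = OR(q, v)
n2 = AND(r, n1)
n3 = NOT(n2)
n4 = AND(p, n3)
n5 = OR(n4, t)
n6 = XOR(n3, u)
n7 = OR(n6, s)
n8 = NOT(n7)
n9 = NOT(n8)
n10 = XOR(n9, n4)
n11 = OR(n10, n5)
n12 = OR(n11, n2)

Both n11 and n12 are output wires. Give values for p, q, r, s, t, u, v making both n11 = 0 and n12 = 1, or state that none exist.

Check with p=1, q=0, r=1, s=0, t=0, u=0, v=1:
n1 = OR(q, v) = OR(0, 1) = 1
n2 = AND(r, n1) = AND(1, 1) = 1
n3 = NOT(n2) = NOT 1 = 0
n4 = AND(p, n3) = AND(1, 0) = 0
n5 = OR(n4, t) = OR(0, 0) = 0
n6 = XOR(n3, u) = XOR(0, 0) = 0
n7 = OR(n6, s) = OR(0, 0) = 0
n8 = NOT(n7) = NOT 0 = 1
n9 = NOT(n8) = NOT 1 = 0
n10 = XOR(n9, n4) = XOR(0, 0) = 0
n11 = OR(n10, n5) = OR(0, 0) = 0
n12 = OR(n11, n2) = OR(0, 1) = 1
So n11 = 0 and n12 = 1.

p=1, q=0, r=1, s=0, t=0, u=0, v=1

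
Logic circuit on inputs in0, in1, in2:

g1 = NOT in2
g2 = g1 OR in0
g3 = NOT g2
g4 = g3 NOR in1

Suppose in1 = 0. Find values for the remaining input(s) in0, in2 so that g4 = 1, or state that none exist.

in0=1, in2=0

g4 = g3 NOR in1 must be 1, so both g3 = 0 and in1 = 0.
g3 = NOT g2 must be 0, so g2 = 1.
Check with in1 = 0 and in0=1, in2=0:
g1 = NOT in2 = NOT 0 = 1
g2 = g1 OR in0 = 1 OR 1 = 1
g3 = NOT g2 = NOT 1 = 0
g4 = g3 NOR in1 = 0 NOR 0 = 1
So g4 = 1.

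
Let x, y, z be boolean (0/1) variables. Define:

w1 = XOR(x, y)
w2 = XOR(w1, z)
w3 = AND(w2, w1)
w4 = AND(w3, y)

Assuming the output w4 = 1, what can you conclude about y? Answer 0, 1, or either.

w4 = AND(w3, y) must be 1, so both w3 = 1 and y = 1.
w3 = AND(w2, w1) must be 1, so both w2 = 1 and w1 = 1.
w2 = XOR(w1, z) must be 1, so w1 and z differ.
Every assignment with w4 = 1 has y = 1; there are 1 such assignment(s).
  x=0, y=1, z=0

1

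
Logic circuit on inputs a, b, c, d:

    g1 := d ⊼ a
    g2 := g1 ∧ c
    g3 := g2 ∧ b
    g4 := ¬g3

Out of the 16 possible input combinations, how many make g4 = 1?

g4 = ¬g3 must be 1, so g3 = 0.
Enumerating the 16 input combinations, 13 give g4 = 1 and 3 give g4 = 0.

13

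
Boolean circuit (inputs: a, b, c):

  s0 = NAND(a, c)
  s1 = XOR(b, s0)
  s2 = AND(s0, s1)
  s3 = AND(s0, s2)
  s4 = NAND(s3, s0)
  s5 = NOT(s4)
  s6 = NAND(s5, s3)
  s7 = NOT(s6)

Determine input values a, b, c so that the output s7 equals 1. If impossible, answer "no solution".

Check with a=1 b=0 c=0:
s0 = NAND(a, c) = NAND(1, 0) = 1
s1 = XOR(b, s0) = XOR(0, 1) = 1
s2 = AND(s0, s1) = AND(1, 1) = 1
s3 = AND(s0, s2) = AND(1, 1) = 1
s4 = NAND(s3, s0) = NAND(1, 1) = 0
s5 = NOT(s4) = NOT 0 = 1
s6 = NAND(s5, s3) = NAND(1, 1) = 0
s7 = NOT(s6) = NOT 0 = 1
So s7 = 1 as required.

a=1 b=0 c=0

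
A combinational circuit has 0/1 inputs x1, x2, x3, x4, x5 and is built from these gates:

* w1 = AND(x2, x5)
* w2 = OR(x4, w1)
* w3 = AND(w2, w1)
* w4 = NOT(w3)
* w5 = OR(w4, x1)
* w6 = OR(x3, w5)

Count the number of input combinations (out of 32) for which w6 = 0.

2

w6 = OR(x3, w5) must be 0, so both x3 = 0 and w5 = 0.
w5 = OR(w4, x1) must be 0, so both w4 = 0 and x1 = 0.
Satisfying assignments:
  x1=0, x2=1, x3=0, x4=0, x5=1
  x1=0, x2=1, x3=0, x4=1, x5=1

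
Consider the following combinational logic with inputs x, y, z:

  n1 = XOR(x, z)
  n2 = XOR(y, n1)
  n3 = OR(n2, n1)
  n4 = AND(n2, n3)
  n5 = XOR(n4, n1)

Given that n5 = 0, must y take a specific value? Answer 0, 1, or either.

n5 = XOR(n4, n1) must be 0, so n4 and n1 are equal.
Every assignment with n5 = 0 has y = 0; there are 4 such assignment(s).
  x=0, y=0, z=0
  x=0, y=0, z=1
  x=1, y=0, z=0
  x=1, y=0, z=1

0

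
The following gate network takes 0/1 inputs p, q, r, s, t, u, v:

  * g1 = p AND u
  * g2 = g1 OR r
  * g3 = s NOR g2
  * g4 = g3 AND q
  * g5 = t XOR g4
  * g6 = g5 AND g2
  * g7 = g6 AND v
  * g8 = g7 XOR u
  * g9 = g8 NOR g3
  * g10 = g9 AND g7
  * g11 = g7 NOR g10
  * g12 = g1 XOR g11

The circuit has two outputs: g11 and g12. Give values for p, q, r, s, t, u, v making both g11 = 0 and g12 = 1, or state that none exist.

Check with p=1 q=0 r=1 s=1 t=1 u=1 v=1:
g1 = p AND u = 1 AND 1 = 1
g2 = g1 OR r = 1 OR 1 = 1
g3 = s NOR g2 = 1 NOR 1 = 0
g4 = g3 AND q = 0 AND 0 = 0
g5 = t XOR g4 = 1 XOR 0 = 1
g6 = g5 AND g2 = 1 AND 1 = 1
g7 = g6 AND v = 1 AND 1 = 1
g8 = g7 XOR u = 1 XOR 1 = 0
g9 = g8 NOR g3 = 0 NOR 0 = 1
g10 = g9 AND g7 = 1 AND 1 = 1
g11 = g7 NOR g10 = 1 NOR 1 = 0
g12 = g1 XOR g11 = 1 XOR 0 = 1
So g11 = 0 and g12 = 1.

p=1 q=0 r=1 s=1 t=1 u=1 v=1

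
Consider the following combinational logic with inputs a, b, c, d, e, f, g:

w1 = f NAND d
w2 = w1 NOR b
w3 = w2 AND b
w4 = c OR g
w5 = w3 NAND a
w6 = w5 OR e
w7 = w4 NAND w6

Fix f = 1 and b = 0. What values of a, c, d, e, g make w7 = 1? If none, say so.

Check with f = 1 and b = 0 and a=0, c=0, d=1, e=1, g=0:
w1 = f NAND d = 1 NAND 1 = 0
w2 = w1 NOR b = 0 NOR 0 = 1
w3 = w2 AND b = 1 AND 0 = 0
w4 = c OR g = 0 OR 0 = 0
w5 = w3 NAND a = 0 NAND 0 = 1
w6 = w5 OR e = 1 OR 1 = 1
w7 = w4 NAND w6 = 0 NAND 1 = 1
So w7 = 1.

a=0, c=0, d=1, e=1, g=0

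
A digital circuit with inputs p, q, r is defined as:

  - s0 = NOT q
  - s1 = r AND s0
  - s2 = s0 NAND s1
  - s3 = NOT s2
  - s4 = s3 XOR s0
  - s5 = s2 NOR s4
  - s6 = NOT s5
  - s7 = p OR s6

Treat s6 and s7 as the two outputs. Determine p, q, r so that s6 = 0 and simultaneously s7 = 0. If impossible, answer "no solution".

Check with p=0, q=0, r=1:
s0 = NOT q = NOT 0 = 1
s1 = r AND s0 = 1 AND 1 = 1
s2 = s0 NAND s1 = 1 NAND 1 = 0
s3 = NOT s2 = NOT 0 = 1
s4 = s3 XOR s0 = 1 XOR 1 = 0
s5 = s2 NOR s4 = 0 NOR 0 = 1
s6 = NOT s5 = NOT 1 = 0
s7 = p OR s6 = 0 OR 0 = 0
So s6 = 0 and s7 = 0.

p=0, q=0, r=1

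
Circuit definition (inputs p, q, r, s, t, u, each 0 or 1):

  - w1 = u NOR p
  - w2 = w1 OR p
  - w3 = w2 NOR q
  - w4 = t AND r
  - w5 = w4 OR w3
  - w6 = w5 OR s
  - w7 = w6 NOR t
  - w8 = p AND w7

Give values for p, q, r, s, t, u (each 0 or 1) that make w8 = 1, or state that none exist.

p=1, q=0, r=0, s=0, t=0, u=1

w8 = p AND w7 must be 1, so both p = 1 and w7 = 1.
w7 = w6 NOR t must be 1, so both w6 = 0 and t = 0.
Check with p=1, q=0, r=0, s=0, t=0, u=1:
w1 = u NOR p = 1 NOR 1 = 0
w2 = w1 OR p = 0 OR 1 = 1
w3 = w2 NOR q = 1 NOR 0 = 0
w4 = t AND r = 0 AND 0 = 0
w5 = w4 OR w3 = 0 OR 0 = 0
w6 = w5 OR s = 0 OR 0 = 0
w7 = w6 NOR t = 0 NOR 0 = 1
w8 = p AND w7 = 1 AND 1 = 1
So w8 = 1 as required.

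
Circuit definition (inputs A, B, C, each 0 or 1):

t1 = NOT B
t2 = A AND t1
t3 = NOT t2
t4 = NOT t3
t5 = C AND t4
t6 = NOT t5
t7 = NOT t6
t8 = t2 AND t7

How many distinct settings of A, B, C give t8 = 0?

7

t8 = t2 AND t7 must be 0, so at least one of t2, t7 is 0.
Enumerating the 8 input combinations, 7 give t8 = 0 and 1 give t8 = 1.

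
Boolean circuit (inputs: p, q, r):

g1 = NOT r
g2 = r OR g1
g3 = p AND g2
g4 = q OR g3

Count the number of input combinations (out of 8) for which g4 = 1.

g4 = q OR g3 must be 1, so at least one of q, g3 is 1.
Satisfying assignments:
  p=0, q=1, r=0
  p=0, q=1, r=1
  p=1, q=0, r=0
  p=1, q=0, r=1
  p=1, q=1, r=0
  p=1, q=1, r=1

6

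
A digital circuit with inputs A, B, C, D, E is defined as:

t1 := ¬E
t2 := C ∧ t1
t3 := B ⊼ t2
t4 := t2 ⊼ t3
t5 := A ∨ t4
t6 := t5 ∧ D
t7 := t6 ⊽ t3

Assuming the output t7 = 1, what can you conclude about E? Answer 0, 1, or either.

t7 = t6 ⊽ t3 must be 1, so both t6 = 0 and t3 = 0.
Every assignment with t7 = 1 has E = 0; there are 2 such assignment(s).
  A=0, B=1, C=1, D=0, E=0
  A=1, B=1, C=1, D=0, E=0

0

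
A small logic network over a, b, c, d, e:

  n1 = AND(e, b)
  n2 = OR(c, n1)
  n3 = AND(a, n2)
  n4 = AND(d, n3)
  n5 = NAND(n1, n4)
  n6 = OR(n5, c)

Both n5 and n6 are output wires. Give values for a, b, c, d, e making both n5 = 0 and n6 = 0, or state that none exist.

a=1, b=1, c=0, d=1, e=1

Check with a=1, b=1, c=0, d=1, e=1:
n1 = AND(e, b) = AND(1, 1) = 1
n2 = OR(c, n1) = OR(0, 1) = 1
n3 = AND(a, n2) = AND(1, 1) = 1
n4 = AND(d, n3) = AND(1, 1) = 1
n5 = NAND(n1, n4) = NAND(1, 1) = 0
n6 = OR(n5, c) = OR(0, 0) = 0
So n5 = 0 and n6 = 0.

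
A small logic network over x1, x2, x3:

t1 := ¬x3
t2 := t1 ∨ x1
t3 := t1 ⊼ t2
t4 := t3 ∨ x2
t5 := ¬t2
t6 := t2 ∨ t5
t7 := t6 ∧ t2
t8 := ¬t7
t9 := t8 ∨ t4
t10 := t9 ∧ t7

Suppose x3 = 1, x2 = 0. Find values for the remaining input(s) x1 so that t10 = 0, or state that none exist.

Check with x3 = 1, x2 = 0 and x1=0:
t1 = ¬x3 = ¬1 = 0
t2 = t1 ∨ x1 = 0 ∨ 0 = 0
t3 = t1 ⊼ t2 = 0 ⊼ 0 = 1
t4 = t3 ∨ x2 = 1 ∨ 0 = 1
t5 = ¬t2 = ¬0 = 1
t6 = t2 ∨ t5 = 0 ∨ 1 = 1
t7 = t6 ∧ t2 = 1 ∧ 0 = 0
t8 = ¬t7 = ¬0 = 1
t9 = t8 ∨ t4 = 1 ∨ 1 = 1
t10 = t9 ∧ t7 = 1 ∧ 0 = 0
So t10 = 0.

x1=0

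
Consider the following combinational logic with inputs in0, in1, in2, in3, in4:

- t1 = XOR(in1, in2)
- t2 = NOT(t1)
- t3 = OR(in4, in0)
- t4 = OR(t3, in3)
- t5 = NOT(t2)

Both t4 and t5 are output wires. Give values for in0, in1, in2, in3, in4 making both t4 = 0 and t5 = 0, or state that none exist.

Check with in0=0 in1=0 in2=0 in3=0 in4=0:
t1 = XOR(in1, in2) = XOR(0, 0) = 0
t2 = NOT(t1) = NOT 0 = 1
t3 = OR(in4, in0) = OR(0, 0) = 0
t4 = OR(t3, in3) = OR(0, 0) = 0
t5 = NOT(t2) = NOT 1 = 0
So t4 = 0 and t5 = 0.

in0=0 in1=0 in2=0 in3=0 in4=0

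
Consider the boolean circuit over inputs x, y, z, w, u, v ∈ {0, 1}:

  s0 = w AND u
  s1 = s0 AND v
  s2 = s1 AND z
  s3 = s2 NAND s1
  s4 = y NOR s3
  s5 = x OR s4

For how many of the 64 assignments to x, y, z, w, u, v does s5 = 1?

s5 = x OR s4 must be 1, so at least one of x, s4 is 1.
Enumerating the 64 input combinations, 33 give s5 = 1 and 31 give s5 = 0.

33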